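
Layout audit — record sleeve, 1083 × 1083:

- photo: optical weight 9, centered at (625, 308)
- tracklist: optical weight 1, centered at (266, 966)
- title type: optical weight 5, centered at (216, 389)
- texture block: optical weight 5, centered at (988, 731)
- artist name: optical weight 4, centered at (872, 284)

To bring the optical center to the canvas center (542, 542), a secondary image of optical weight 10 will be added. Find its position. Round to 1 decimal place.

(302.9, 795.4)

After adding the secondary image, total weight = 9 + 1 + 5 + 5 + 4 + 10 = 34.
Along x: (15399 + 10·x) / 34 = 542 (existing moment 9·625 + 1·266 + 5·216 + 5·988 + 4·872 = 15399) ⇒ x = (18428 − 15399) / 10 ≈ 302.90.
Along y: (10474 + 10·y) / 34 = 542 (existing moment 9·308 + 1·966 + 5·389 + 5·731 + 4·284 = 10474) ⇒ y = (18428 − 10474) / 10 ≈ 795.40.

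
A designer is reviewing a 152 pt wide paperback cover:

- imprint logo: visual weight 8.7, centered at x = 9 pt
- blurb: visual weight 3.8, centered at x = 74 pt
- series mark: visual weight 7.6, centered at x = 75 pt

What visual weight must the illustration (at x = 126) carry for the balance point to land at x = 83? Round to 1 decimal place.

w ≈ 17.2

Fixed elements: Σw = 8.7 + 3.8 + 7.6 = 20.1, Σw·x = 8.7·9 + 3.8·74 + 7.6·75 = 929.5.
Set Σw·x/Σw = 83: (929.5 + 126w) = 83·(20.1 + w).
Solving: w = (83·20.1 − 929.5) / (126 − 83) = 738.8 / 43 ≈ 17.18.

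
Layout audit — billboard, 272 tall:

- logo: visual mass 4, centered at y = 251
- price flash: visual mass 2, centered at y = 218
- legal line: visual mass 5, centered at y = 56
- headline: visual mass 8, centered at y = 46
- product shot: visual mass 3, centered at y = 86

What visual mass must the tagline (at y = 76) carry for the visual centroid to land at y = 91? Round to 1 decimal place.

w ≈ 22.9

Fixed elements: Σw = 4 + 2 + 5 + 8 + 3 = 22, Σw·y = 4·251 + 2·218 + 5·56 + 8·46 + 3·86 = 2346.
For the centroid to hit 91: (2346 + w·76) / (22 + w) = 91.
Rearranging, w·(76 − 91) = 91·22 − 2346 = -344, so w ≈ -344/-15 = 22.93.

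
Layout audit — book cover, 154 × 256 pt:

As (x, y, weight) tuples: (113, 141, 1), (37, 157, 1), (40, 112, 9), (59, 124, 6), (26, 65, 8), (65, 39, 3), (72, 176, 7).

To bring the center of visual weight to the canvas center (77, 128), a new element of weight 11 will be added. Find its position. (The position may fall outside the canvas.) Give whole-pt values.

After adding the new element, total weight = 1 + 1 + 9 + 6 + 8 + 3 + 7 + 11 = 46.
x: target moment 46×77 = 3542; current 1·113 + 1·37 + 9·40 + 6·59 + 8·26 + 3·65 + 7·72 = 1771; the new element supplies 1771, so x = 1771/11 ≈ 161.00.
y: target moment 46×128 = 5888; current 1·141 + 1·157 + 9·112 + 6·124 + 8·65 + 3·39 + 7·176 = 3919; the new element supplies 1969, so y = 1969/11 ≈ 179.00.

(161, 179)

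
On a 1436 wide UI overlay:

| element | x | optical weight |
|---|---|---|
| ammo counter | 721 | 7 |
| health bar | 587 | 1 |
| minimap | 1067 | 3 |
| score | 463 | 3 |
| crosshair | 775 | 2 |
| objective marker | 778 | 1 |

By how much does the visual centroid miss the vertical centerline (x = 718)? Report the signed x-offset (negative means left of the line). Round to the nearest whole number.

Total weight = 7 + 1 + 3 + 3 + 2 + 1 = 17.
x: moment 12552 / weight 17 ≈ 738.35
Against x = 718, that's 738.35 − 718 = 20.35.

≈ 20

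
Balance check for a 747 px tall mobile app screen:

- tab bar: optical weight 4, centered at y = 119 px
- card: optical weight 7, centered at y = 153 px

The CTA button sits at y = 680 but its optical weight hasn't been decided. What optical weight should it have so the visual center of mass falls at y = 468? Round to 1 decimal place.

Known weights sum to 4 + 7 = 11; their moment is 4·119 + 7·153 = 1547.
For the centroid to hit 468: (1547 + w·680) / (11 + w) = 468.
Rearranging, w·(680 − 468) = 468·11 − 1547 = 3601, so w ≈ 3601/212 = 16.99.

w ≈ 17.0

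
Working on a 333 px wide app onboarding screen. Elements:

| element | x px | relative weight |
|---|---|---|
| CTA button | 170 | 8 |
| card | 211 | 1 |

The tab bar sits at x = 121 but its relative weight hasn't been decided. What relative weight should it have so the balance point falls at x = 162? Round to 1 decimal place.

Existing Σw = 9 (8 + 1); existing moment 8·170 + 1·211 = 1571.
Set Σw·x/Σw = 162: (1571 + 121w) = 162·(9 + w).
So w = (162·9 − 1571)/(121 − 162) = -113/-41 ≈ 2.76.

w ≈ 2.8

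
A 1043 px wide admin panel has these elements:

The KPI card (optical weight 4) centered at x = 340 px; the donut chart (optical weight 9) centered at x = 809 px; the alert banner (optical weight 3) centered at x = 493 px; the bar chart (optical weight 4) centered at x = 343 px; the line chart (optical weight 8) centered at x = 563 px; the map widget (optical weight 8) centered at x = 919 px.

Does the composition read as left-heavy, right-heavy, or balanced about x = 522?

Total weight = 4 + 9 + 3 + 4 + 8 + 8 = 36.
Σw·x = 4·340 + 9·809 + 3·493 + 4·343 + 8·563 + 8·919 = 23348, so x̄ = 23348/36 ≈ 648.56.
648.6 lies right of the midline 522, so the layout is right-heavy.

right-heavy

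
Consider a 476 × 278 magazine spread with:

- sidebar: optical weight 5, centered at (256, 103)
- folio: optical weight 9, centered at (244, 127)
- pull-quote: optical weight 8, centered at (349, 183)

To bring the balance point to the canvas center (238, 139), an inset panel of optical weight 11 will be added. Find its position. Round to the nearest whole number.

(144, 133)

After adding the inset panel, total weight = 5 + 9 + 8 + 11 = 33.
x: target moment 33×238 = 7854; current 5·256 + 9·244 + 8·349 = 6268; the inset panel supplies 1586, so x = 1586/11 ≈ 144.18.
y: target moment 33×139 = 4587; current 5·103 + 9·127 + 8·183 = 3122; the inset panel supplies 1465, so y = 1465/11 ≈ 133.18.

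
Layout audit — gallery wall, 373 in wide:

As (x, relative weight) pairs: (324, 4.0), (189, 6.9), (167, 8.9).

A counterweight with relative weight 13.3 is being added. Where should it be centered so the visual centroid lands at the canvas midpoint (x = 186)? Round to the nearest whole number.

After adding the counterweight, total weight = 4.0 + 6.9 + 8.9 + 13.3 = 33.1.
x: need Σw·x = 33.1·186 = 6156.6. Existing = 4.0·324 + 6.9·189 + 8.9·167 = 4086.4. Remainder 2070.2 / 13.3 ≈ 155.65.

x ≈ 156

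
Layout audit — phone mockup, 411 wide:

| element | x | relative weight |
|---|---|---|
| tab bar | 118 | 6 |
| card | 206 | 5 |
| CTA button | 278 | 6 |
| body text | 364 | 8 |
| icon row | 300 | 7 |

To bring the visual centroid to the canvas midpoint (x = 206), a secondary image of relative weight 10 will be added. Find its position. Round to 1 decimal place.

With the secondary image, Σw becomes 6 + 5 + 6 + 8 + 7 + 10 = 42.
Along x: (8418 + 10·x) / 42 = 206 (existing moment 6·118 + 5·206 + 6·278 + 8·364 + 7·300 = 8418) ⇒ x = (8652 − 8418) / 10 ≈ 23.40.

x ≈ 23.4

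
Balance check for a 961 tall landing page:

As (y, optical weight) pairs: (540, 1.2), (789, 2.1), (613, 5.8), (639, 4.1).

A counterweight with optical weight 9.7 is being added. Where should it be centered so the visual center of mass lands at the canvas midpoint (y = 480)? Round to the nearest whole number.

y ≈ 259

With the counterweight, Σw becomes 1.2 + 2.1 + 5.8 + 4.1 + 9.7 = 22.9.
Along y: (8480.2 + 9.7·y) / 22.9 = 480 (existing moment 1.2·540 + 2.1·789 + 5.8·613 + 4.1·639 = 8480.2) ⇒ y = (10992.0 − 8480.2) / 9.7 ≈ 258.95.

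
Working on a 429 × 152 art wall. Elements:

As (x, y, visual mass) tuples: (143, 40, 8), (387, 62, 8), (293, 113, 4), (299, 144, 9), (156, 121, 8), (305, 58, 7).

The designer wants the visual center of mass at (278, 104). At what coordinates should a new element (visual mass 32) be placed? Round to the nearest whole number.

After adding the new element, total weight = 8 + 8 + 4 + 9 + 8 + 7 + 32 = 76.
x: target moment 76×278 = 21128; current 8·143 + 8·387 + 4·293 + 9·299 + 8·156 + 7·305 = 11486; the new element supplies 9642, so x = 9642/32 ≈ 301.31.
y: target moment 76×104 = 7904; current 8·40 + 8·62 + 4·113 + 9·144 + 8·121 + 7·58 = 3938; the new element supplies 3966, so y = 3966/32 ≈ 123.94.

(301, 124)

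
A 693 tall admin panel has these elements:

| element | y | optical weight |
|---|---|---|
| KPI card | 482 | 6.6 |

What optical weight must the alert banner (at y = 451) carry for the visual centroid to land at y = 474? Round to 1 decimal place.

The single fixed element contributes weight 6.6, moment 6.6·482 = 3181.2.
Balance at y = 474 requires (3181.2 + w·451) / (6.6 + w) = 474.
So w = (474·6.6 − 3181.2)/(451 − 474) = -52.8/-23 ≈ 2.30.

w ≈ 2.3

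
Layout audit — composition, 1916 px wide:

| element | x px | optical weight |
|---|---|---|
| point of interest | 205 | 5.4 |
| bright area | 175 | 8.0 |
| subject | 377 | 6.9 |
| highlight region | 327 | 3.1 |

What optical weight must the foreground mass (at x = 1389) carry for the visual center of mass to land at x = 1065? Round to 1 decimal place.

w ≈ 58.0

Known weights sum to 5.4 + 8.0 + 6.9 + 3.1 = 23.4; their moment is 5.4·205 + 8.0·175 + 6.9·377 + 3.1·327 = 6122.0.
Balance at x = 1065 requires (6122.0 + w·1389) / (23.4 + w) = 1065.
So w = (1065·23.4 − 6122.0)/(1389 − 1065) = 18799.0/324 ≈ 58.02.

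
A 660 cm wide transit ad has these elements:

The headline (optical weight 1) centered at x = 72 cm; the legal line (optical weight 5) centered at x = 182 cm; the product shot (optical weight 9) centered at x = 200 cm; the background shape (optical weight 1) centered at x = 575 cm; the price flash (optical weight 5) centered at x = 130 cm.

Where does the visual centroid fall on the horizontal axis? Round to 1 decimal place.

x ≈ 190.8

Weights sum to 1 + 5 + 9 + 1 + 5 = 21.
x: (1·72 + 5·182 + 9·200 + 1·575 + 5·130) / 21 = 4007 / 21 ≈ 190.81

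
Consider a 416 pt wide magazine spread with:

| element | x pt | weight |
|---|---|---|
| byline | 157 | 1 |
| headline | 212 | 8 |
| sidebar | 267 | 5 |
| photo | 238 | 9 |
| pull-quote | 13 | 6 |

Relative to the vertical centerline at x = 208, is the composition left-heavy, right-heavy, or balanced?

left-heavy

Total weight = 1 + 8 + 5 + 9 + 6 = 29.
Σw·x = 1·157 + 8·212 + 5·267 + 9·238 + 6·13 = 5408, so x̄ = 5408/29 ≈ 186.48.
Since 186.5 is left of 208, the composition reads left-heavy.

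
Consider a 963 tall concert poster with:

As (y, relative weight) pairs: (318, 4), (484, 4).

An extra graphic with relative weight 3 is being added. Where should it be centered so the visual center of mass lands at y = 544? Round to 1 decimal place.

With the extra graphic, Σw becomes 4 + 4 + 3 = 11.
y: target moment 11×544 = 5984; current 4·318 + 4·484 = 3208; the extra graphic supplies 2776, so y = 2776/3 ≈ 925.33.

y ≈ 925.3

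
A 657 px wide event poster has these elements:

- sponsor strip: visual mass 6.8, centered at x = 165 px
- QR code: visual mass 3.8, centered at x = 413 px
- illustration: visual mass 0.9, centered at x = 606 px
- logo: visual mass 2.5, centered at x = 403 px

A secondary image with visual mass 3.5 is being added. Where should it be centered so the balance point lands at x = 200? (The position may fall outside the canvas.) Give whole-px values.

With the secondary image, Σw becomes 6.8 + 3.8 + 0.9 + 2.5 + 3.5 = 17.5.
x: target moment 17.5×200 = 3500.0; current 6.8·165 + 3.8·413 + 0.9·606 + 2.5·403 = 4244.3; the secondary image supplies -744.3, so x = -744.3/3.5 ≈ -212.66.

x ≈ -213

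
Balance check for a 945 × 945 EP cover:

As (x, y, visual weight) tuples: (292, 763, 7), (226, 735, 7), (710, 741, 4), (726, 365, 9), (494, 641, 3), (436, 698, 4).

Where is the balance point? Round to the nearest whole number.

Total weight = 7 + 7 + 4 + 9 + 3 + 4 = 34.
Σw·x = 7·292 + 7·226 + 4·710 + 9·726 + 3·494 + 4·436 = 16226, so x̄ = 16226/34 ≈ 477.24.
Σw·y = 7·763 + 7·735 + 4·741 + 9·365 + 3·641 + 4·698 = 21450, so ȳ = 21450/34 ≈ 630.88.

(477, 631)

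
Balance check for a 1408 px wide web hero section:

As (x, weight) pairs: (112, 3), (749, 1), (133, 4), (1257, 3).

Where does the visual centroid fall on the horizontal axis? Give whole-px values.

x ≈ 490

Weights sum to 3 + 1 + 4 + 3 = 11.
x-moment: 3·112 + 1·749 + 4·133 + 3·1257 = 5388; centroid 5388/11 ≈ 489.82.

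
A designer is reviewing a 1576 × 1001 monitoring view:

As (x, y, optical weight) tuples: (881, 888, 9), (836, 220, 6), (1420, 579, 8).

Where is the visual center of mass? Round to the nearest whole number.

(1057, 606)

Total weight = 9 + 6 + 8 = 23.
x: (9·881 + 6·836 + 8·1420) / 23 = 24305 / 23 ≈ 1056.74
y: (9·888 + 6·220 + 8·579) / 23 = 13944 / 23 ≈ 606.26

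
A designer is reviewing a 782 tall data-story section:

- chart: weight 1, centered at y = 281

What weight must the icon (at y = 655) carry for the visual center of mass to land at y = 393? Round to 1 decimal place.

w ≈ 0.4

Known: weight 1 with moment 1·281 = 281.
For the centroid to hit 393: (281 + w·655) / (1 + w) = 393.
So w = (393·1 − 281)/(655 − 393) = 112/262 ≈ 0.43.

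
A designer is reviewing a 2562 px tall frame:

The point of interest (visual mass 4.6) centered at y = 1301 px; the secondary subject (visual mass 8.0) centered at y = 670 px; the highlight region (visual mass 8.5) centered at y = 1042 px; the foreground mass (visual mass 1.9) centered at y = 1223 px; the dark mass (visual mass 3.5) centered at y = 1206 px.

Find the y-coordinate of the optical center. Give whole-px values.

y ≈ 1009

Total weight = 4.6 + 8.0 + 8.5 + 1.9 + 3.5 = 26.5.
y: (4.6·1301 + 8.0·670 + 8.5·1042 + 1.9·1223 + 3.5·1206) / 26.5 = 26746.3 / 26.5 ≈ 1009.29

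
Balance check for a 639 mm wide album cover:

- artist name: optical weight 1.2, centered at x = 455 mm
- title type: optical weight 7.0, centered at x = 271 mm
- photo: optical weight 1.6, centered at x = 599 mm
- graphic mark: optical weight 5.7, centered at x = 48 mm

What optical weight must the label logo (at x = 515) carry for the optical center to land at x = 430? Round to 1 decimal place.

w ≈ 35.2

Known weights sum to 1.2 + 7.0 + 1.6 + 5.7 = 15.5; their moment is 1.2·455 + 7.0·271 + 1.6·599 + 5.7·48 = 3675.0.
Set Σw·x/Σw = 430: (3675.0 + 515w) = 430·(15.5 + w).
Rearranging, w·(515 − 430) = 430·15.5 − 3675.0 = 2990.0, so w ≈ 2990.0/85 = 35.18.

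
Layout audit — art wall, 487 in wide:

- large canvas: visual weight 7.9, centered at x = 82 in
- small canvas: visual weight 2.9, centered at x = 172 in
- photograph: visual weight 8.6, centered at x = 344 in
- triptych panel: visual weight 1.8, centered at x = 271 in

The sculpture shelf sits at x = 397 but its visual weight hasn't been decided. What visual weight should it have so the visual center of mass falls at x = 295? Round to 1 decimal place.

w ≈ 16.3

Fixed elements: Σw = 7.9 + 2.9 + 8.6 + 1.8 = 21.2, Σw·x = 7.9·82 + 2.9·172 + 8.6·344 + 1.8·271 = 4592.8.
Balance at x = 295 requires (4592.8 + w·397) / (21.2 + w) = 295.
Solving: w = (295·21.2 − 4592.8) / (397 − 295) = 1661.2 / 102 ≈ 16.29.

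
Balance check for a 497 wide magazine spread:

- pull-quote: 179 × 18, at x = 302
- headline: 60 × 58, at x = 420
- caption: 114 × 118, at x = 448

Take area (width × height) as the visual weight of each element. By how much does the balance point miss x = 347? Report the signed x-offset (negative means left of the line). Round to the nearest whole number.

Taking area as weight: pull-quote 179·18 = 3222, headline 60·58 = 3480, caption 114·118 = 13452. Sum 20154.
x-moment: 3222·302 + 3480·420 + 13452·448 = 8461140; centroid 8461140/20154 ≈ 419.82.
Difference: 419.82 − 347 ≈ 72.82.

≈ 73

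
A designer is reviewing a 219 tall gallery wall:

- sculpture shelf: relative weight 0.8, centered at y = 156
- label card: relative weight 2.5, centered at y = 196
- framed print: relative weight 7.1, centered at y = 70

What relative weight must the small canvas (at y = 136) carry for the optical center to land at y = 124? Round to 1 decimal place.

w ≈ 14.8

Known weights sum to 0.8 + 2.5 + 7.1 = 10.4; their moment is 0.8·156 + 2.5·196 + 7.1·70 = 1111.8.
For the centroid to hit 124: (1111.8 + w·136) / (10.4 + w) = 124.
Rearranging, w·(136 − 124) = 124·10.4 − 1111.8 = 177.8, so w ≈ 177.8/12 = 14.82.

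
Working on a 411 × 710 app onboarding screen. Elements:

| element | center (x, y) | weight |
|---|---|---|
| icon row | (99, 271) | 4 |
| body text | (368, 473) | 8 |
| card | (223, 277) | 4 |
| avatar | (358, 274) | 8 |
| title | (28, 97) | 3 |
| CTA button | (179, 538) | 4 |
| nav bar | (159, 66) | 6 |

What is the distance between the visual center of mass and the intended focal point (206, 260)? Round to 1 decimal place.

≈ 50.1

Weights sum to 4 + 8 + 4 + 8 + 3 + 4 + 6 = 37.
Σw·x = 8850; x̄ = 8850/37 ≈ 239.19.
y: moment 11007 / weight 37 ≈ 297.49
Offset from (206, 260): Δx ≈ 33.19, Δy ≈ 37.49; distance = √(Δx² + Δy²) ≈ 50.07.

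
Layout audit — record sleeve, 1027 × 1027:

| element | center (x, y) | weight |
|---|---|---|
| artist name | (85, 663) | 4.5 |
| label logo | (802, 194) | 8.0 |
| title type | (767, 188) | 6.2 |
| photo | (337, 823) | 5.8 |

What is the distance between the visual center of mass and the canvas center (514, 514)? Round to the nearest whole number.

≈ 94

Total weight = 4.5 + 8.0 + 6.2 + 5.8 = 24.5.
x: (4.5·85 + 8.0·802 + 6.2·767 + 5.8·337) / 24.5 = 13508.5 / 24.5 ≈ 551.37
y: (4.5·663 + 8.0·194 + 6.2·188 + 5.8·823) / 24.5 = 10474.5 / 24.5 ≈ 427.53
Relative to (514, 514): Δ = (37.37, -86.47); |Δ| = √(37.37² + -86.47²) ≈ 94.20.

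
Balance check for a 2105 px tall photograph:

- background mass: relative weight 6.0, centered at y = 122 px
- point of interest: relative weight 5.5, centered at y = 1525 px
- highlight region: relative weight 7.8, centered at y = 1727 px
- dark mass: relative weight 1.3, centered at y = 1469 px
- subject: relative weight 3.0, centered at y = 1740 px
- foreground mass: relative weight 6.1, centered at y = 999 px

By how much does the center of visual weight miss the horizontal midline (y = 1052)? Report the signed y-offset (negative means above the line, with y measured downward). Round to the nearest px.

Σw = 6.0 + 5.5 + 7.8 + 1.3 + 3.0 + 6.1 = 29.7.
y: (6.0·122 + 5.5·1525 + 7.8·1727 + 1.3·1469 + 3.0·1740 + 6.1·999) / 29.7 = 35813.7 / 29.7 ≈ 1205.85
Offset from y = 1052: 1205.85 − 1052 ≈ 153.85.

≈ 154 px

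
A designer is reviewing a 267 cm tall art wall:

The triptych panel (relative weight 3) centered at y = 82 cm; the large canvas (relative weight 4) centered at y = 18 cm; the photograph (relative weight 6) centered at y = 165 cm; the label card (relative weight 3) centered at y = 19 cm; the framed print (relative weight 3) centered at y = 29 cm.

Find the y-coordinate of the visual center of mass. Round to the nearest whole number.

Total weight = 3 + 4 + 6 + 3 + 3 = 19.
y-moment: 3·82 + 4·18 + 6·165 + 3·19 + 3·29 = 1452; centroid 1452/19 ≈ 76.42.

y ≈ 76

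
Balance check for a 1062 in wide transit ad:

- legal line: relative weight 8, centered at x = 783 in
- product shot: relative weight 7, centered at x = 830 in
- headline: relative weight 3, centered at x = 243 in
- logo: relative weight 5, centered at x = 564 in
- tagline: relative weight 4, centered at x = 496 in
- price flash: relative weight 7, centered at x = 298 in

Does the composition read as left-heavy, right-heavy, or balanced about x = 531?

Weights sum to 8 + 7 + 3 + 5 + 4 + 7 = 34.
x: (8·783 + 7·830 + 3·243 + 5·564 + 4·496 + 7·298) / 34 = 19693 / 34 ≈ 579.21
579.2 vs midline 531 → right-heavy.

right-heavy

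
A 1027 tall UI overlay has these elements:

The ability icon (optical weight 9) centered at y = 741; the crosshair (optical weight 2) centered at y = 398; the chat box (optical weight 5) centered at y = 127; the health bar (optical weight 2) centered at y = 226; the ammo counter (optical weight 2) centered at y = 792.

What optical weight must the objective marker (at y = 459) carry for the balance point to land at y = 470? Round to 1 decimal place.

w ≈ 66.9

Existing Σw = 20 (9 + 2 + 5 + 2 + 2); existing moment 9·741 + 2·398 + 5·127 + 2·226 + 2·792 = 10136.
Set Σw·y/Σw = 470: (10136 + 459w) = 470·(20 + w).
So w = (470·20 − 10136)/(459 − 470) = -736/-11 ≈ 66.91.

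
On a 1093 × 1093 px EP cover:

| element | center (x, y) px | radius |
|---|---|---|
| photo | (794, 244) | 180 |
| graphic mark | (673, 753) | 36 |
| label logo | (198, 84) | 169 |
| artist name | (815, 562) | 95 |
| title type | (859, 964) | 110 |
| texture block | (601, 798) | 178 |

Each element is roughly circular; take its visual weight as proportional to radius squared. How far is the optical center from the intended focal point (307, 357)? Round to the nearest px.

r² weights: photo 180² = 32400, graphic mark 36² = 1296, label logo 169² = 28561, artist name 95² = 9025, title type 110² = 12100, texture block 178² = 31684. Total = 115066.
Σw·x = 69044245; x̄ = 69044245/115066 ≈ 600.04.
y: moment 53300894 / weight 115066 ≈ 463.22
Relative to (307, 357): Δ = (293.04, 106.22); |Δ| = √(293.04² + 106.22²) ≈ 311.70.

≈ 312 px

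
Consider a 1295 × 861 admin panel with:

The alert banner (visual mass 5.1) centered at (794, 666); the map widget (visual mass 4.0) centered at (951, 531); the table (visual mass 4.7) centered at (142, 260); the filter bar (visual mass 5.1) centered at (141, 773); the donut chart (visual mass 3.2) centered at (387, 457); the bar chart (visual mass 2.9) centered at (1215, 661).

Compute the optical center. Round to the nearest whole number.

(560, 563)

Weights sum to 5.1 + 4.0 + 4.7 + 5.1 + 3.2 + 2.9 = 25.0.
Σw·x = 14001.8; x̄ = 14001.8/25.0 ≈ 560.07.
y: moment 14064.2 / weight 25.0 ≈ 562.57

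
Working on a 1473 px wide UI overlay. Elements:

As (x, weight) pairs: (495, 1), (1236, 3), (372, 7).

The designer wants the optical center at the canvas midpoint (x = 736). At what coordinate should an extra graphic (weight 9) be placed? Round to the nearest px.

x ≈ 879

With the extra graphic, Σw becomes 1 + 3 + 7 + 9 = 20.
x: need Σw·x = 20·736 = 14720. Existing = 1·495 + 3·1236 + 7·372 = 6807. Remainder 7913 / 9 ≈ 879.22.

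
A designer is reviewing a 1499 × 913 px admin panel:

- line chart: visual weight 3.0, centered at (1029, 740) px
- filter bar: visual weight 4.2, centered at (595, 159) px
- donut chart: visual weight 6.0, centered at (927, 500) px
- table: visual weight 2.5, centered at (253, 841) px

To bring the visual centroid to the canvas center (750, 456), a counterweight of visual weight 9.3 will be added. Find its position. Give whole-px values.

After adding the counterweight, total weight = 3.0 + 4.2 + 6.0 + 2.5 + 9.3 = 25.0.
x: need Σw·x = 25.0·750 = 18750.0. Existing = 3.0·1029 + 4.2·595 + 6.0·927 + 2.5·253 = 11780.5. Remainder 6969.5 / 9.3 ≈ 749.41.
y: need Σw·y = 25.0·456 = 11400.0. Existing = 3.0·740 + 4.2·159 + 6.0·500 + 2.5·841 = 7990.3. Remainder 3409.7 / 9.3 ≈ 366.63.

(749, 367)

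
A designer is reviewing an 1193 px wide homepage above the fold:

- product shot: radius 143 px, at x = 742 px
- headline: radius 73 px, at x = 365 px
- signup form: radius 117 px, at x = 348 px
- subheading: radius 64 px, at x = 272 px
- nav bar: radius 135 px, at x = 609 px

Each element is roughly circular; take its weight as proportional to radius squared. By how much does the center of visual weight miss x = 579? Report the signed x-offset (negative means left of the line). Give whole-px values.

r² weights: product shot 143² = 20449, headline 73² = 5329, signup form 117² = 13689, subheading 64² = 4096, nav bar 135² = 18225. Total = 61788.
Σw·x = 20449·742 + 5329·365 + 13689·348 + 4096·272 + 18225·609 = 34095152, so x̄ = 34095152/61788 ≈ 551.81.
Difference: 551.81 − 579 ≈ -27.19.

≈ -27 px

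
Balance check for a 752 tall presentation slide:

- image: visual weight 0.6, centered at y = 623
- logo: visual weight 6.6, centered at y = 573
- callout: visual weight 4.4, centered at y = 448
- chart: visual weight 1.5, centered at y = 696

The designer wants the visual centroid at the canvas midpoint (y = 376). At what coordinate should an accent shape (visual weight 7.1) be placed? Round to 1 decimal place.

y ≈ 59.8

After adding the accent shape, total weight = 0.6 + 6.6 + 4.4 + 1.5 + 7.1 = 20.2.
y: need Σw·y = 20.2·376 = 7595.2. Existing = 0.6·623 + 6.6·573 + 4.4·448 + 1.5·696 = 7170.8. Remainder 424.4 / 7.1 ≈ 59.77.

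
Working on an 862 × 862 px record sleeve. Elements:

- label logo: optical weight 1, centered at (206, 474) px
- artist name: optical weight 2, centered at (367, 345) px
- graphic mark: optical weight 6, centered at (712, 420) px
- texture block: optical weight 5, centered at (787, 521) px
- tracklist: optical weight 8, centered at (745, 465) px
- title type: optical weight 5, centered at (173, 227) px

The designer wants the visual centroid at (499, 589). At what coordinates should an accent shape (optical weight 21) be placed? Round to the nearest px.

(380, 816)

With the accent shape, Σw becomes 1 + 2 + 6 + 5 + 8 + 5 + 21 = 48.
x: target moment 48×499 = 23952; current 1·206 + 2·367 + 6·712 + 5·787 + 8·745 + 5·173 = 15972; the accent shape supplies 7980, so x = 7980/21 ≈ 380.00.
y: target moment 48×589 = 28272; current 1·474 + 2·345 + 6·420 + 5·521 + 8·465 + 5·227 = 11144; the accent shape supplies 17128, so y = 17128/21 ≈ 815.62.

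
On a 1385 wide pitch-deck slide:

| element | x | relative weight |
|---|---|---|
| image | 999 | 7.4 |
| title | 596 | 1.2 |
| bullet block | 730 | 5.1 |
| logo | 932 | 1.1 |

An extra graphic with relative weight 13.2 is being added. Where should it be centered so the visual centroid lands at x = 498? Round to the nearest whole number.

With the extra graphic, Σw becomes 7.4 + 1.2 + 5.1 + 1.1 + 13.2 = 28.0.
x: target moment 28.0×498 = 13944.0; current 7.4·999 + 1.2·596 + 5.1·730 + 1.1·932 = 12856.0; the extra graphic supplies 1088.0, so x = 1088.0/13.2 ≈ 82.42.

x ≈ 82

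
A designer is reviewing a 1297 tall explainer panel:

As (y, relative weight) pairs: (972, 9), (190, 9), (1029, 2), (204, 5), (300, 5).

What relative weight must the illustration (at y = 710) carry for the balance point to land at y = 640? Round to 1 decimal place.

w ≈ 59.5

Existing Σw = 30 (9 + 9 + 2 + 5 + 5); existing moment 9·972 + 9·190 + 2·1029 + 5·204 + 5·300 = 15036.
Set Σw·y/Σw = 640: (15036 + 710w) = 640·(30 + w).
So w = (640·30 − 15036)/(710 − 640) = 4164/70 ≈ 59.49.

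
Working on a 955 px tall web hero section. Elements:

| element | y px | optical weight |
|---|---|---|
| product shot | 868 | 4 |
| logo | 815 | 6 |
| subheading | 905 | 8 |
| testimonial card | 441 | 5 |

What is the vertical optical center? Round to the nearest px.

y ≈ 774

Weights sum to 4 + 6 + 8 + 5 = 23.
y-moment: 4·868 + 6·815 + 8·905 + 5·441 = 17807; centroid 17807/23 ≈ 774.22.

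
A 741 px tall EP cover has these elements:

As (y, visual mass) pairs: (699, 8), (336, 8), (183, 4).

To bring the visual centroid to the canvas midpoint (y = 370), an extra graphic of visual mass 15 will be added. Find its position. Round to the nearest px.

New total weight: (8 + 8 + 4) + 15 = 35.
y: need Σw·y = 35·370 = 12950. Existing = 8·699 + 8·336 + 4·183 = 9012. Remainder 3938 / 15 ≈ 262.53.

y ≈ 263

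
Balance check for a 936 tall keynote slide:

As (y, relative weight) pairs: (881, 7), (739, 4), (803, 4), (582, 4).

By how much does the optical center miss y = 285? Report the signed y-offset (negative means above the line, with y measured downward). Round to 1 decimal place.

Weights sum to 7 + 4 + 4 + 4 = 19.
y: (7·881 + 4·739 + 4·803 + 4·582) / 19 = 14663 / 19 ≈ 771.74
Offset from y = 285: 771.74 − 285 ≈ 486.74.

≈ 486.7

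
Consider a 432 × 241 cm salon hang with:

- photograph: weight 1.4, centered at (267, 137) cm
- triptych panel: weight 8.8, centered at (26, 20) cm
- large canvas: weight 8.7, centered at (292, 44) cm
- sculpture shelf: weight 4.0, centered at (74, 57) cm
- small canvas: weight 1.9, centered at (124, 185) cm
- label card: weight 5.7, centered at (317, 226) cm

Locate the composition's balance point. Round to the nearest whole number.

Weights sum to 1.4 + 8.8 + 8.7 + 4.0 + 1.9 + 5.7 = 30.5.
x-moment: 1.4·267 + 8.8·26 + 8.7·292 + 4.0·74 + 1.9·124 + 5.7·317 = 5481.5; centroid 5481.5/30.5 ≈ 179.72.
y-moment: 1.4·137 + 8.8·20 + 8.7·44 + 4.0·57 + 1.9·185 + 5.7·226 = 2618.3; centroid 2618.3/30.5 ≈ 85.85.

(180, 86)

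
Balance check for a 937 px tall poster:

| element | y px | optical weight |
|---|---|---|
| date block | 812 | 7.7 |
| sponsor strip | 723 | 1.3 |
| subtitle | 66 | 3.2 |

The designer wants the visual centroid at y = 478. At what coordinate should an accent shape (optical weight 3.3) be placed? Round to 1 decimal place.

After adding the accent shape, total weight = 7.7 + 1.3 + 3.2 + 3.3 = 15.5.
y: target moment 15.5×478 = 7409.0; current 7.7·812 + 1.3·723 + 3.2·66 = 7403.5; the accent shape supplies 5.5, so y = 5.5/3.3 ≈ 1.67.

y ≈ 1.7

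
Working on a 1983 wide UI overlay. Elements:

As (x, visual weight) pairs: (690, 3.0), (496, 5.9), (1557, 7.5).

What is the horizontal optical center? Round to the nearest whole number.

Σw = 3.0 + 5.9 + 7.5 = 16.4.
x: (3.0·690 + 5.9·496 + 7.5·1557) / 16.4 = 16673.9 / 16.4 ≈ 1016.70

x ≈ 1017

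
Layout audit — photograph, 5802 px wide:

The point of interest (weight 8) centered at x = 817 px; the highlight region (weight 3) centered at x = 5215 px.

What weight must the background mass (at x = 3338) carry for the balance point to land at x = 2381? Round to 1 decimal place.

Existing Σw = 11 (8 + 3); existing moment 8·817 + 3·5215 = 22181.
Balance at x = 2381 requires (22181 + w·3338) / (11 + w) = 2381.
Solving: w = (2381·11 − 22181) / (3338 − 2381) = 4010 / 957 ≈ 4.19.

w ≈ 4.2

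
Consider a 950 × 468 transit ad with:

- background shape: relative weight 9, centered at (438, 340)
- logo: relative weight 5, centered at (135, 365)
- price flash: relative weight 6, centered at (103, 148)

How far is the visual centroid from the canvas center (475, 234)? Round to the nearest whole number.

Weights sum to 9 + 5 + 6 = 20.
x: (9·438 + 5·135 + 6·103) / 20 = 5235 / 20 ≈ 261.75
y: (9·340 + 5·365 + 6·148) / 20 = 5773 / 20 ≈ 288.65
From (475, 234): dx = -213.25, dy = 54.65, so the distance is √(dx²+dy²) ≈ 220.14.

≈ 220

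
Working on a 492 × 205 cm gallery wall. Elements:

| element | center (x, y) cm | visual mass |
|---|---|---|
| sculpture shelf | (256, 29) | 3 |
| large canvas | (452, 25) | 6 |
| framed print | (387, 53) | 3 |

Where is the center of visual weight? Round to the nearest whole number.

Total weight = 3 + 6 + 3 = 12.
Σw·x = 3·256 + 6·452 + 3·387 = 4641, so x̄ = 4641/12 ≈ 386.75.
Σw·y = 3·29 + 6·25 + 3·53 = 396, so ȳ = 396/12 ≈ 33.00.

(387, 33)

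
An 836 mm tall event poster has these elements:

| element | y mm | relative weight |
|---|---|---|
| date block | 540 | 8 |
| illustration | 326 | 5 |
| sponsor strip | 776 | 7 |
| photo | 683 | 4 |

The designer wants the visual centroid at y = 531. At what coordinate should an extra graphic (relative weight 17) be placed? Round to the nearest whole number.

After adding the extra graphic, total weight = 8 + 5 + 7 + 4 + 17 = 41.
Along y: (14114 + 17·y) / 41 = 531 (existing moment 8·540 + 5·326 + 7·776 + 4·683 = 14114) ⇒ y = (21771 − 14114) / 17 ≈ 450.41.

y ≈ 450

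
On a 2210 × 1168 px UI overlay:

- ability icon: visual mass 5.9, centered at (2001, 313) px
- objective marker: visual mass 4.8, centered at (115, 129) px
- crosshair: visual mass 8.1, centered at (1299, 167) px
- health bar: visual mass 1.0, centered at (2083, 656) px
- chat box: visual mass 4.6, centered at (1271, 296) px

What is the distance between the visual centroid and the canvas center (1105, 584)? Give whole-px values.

Weights sum to 5.9 + 4.8 + 8.1 + 1.0 + 4.6 = 24.4.
Σw·x = 5.9·2001 + 4.8·115 + 8.1·1299 + 1.0·2083 + 4.6·1271 = 30809.4, so x̄ = 30809.4/24.4 ≈ 1262.68.
Σw·y = 5.9·313 + 4.8·129 + 8.1·167 + 1.0·656 + 4.6·296 = 5836.2, so ȳ = 5836.2/24.4 ≈ 239.19.
Offset from (1105, 584): Δx ≈ 157.68, Δy ≈ -344.81; distance = √(Δx² + Δy²) ≈ 379.15.

≈ 379 px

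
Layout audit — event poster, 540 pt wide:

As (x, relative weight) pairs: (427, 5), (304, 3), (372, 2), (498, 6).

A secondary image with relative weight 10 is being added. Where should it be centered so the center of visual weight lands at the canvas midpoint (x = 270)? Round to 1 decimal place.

x ≈ 24.1

New total weight: (5 + 3 + 2 + 6) + 10 = 26.
Along x: (6779 + 10·x) / 26 = 270 (existing moment 5·427 + 3·304 + 2·372 + 6·498 = 6779) ⇒ x = (7020 − 6779) / 10 ≈ 24.10.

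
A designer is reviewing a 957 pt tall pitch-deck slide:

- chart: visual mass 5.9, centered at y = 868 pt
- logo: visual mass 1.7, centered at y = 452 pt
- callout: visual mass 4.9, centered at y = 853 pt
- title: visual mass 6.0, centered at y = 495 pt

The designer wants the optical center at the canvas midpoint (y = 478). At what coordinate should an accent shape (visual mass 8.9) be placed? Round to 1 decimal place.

After adding the accent shape, total weight = 5.9 + 1.7 + 4.9 + 6.0 + 8.9 = 27.4.
y: need Σw·y = 27.4·478 = 13097.2. Existing = 5.9·868 + 1.7·452 + 4.9·853 + 6.0·495 = 13039.3. Remainder 57.9 / 8.9 ≈ 6.51.

y ≈ 6.5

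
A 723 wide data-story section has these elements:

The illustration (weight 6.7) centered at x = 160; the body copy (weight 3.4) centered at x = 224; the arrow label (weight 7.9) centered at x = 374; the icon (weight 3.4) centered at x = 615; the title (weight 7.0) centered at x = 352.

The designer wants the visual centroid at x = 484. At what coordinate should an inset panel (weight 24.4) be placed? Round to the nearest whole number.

After adding the inset panel, total weight = 6.7 + 3.4 + 7.9 + 3.4 + 7.0 + 24.4 = 52.8.
x: target moment 52.8×484 = 25555.2; current 6.7·160 + 3.4·224 + 7.9·374 + 3.4·615 + 7.0·352 = 9343.2; the inset panel supplies 16212.0, so x = 16212.0/24.4 ≈ 664.43.

x ≈ 664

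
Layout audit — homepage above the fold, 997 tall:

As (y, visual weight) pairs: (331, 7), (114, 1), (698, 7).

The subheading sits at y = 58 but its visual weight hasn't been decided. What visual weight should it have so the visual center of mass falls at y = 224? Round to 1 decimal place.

w ≈ 23.8

Fixed elements: Σw = 7 + 1 + 7 = 15, Σw·y = 7·331 + 1·114 + 7·698 = 7317.
Set Σw·y/Σw = 224: (7317 + 58w) = 224·(15 + w).
Solving: w = (224·15 − 7317) / (58 − 224) = -3957 / -166 ≈ 23.84.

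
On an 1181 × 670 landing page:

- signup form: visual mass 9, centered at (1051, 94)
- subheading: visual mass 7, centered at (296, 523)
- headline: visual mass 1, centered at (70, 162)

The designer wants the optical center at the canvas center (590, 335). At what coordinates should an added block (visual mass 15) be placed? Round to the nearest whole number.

(485, 403)

New total weight: (9 + 7 + 1) + 15 = 32.
x: target moment 32×590 = 18880; current 9·1051 + 7·296 + 1·70 = 11601; the added block supplies 7279, so x = 7279/15 ≈ 485.27.
y: target moment 32×335 = 10720; current 9·94 + 7·523 + 1·162 = 4669; the added block supplies 6051, so y = 6051/15 ≈ 403.40.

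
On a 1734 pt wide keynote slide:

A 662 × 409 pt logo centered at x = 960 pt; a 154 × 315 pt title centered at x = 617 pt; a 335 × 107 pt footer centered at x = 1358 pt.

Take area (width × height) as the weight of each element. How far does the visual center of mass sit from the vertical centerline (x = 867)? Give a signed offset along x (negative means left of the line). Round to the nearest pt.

≈ 86 pt

Taking area as weight: logo 662·409 = 270758, title 154·315 = 48510, footer 335·107 = 35845. Sum 355113.
x-moment: 270758·960 + 48510·617 + 35845·1358 = 338535860; centroid 338535860/355113 ≈ 953.32.
Against x = 867, that's 953.32 − 867 = 86.32.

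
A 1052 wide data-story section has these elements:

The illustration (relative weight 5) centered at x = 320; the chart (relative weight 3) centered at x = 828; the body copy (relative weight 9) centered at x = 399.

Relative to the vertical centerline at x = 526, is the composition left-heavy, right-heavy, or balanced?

Weights sum to 5 + 3 + 9 = 17.
x: (5·320 + 3·828 + 9·399) / 17 = 7675 / 17 ≈ 451.47
451.5 lies left of the midline 526, so the layout is left-heavy.

left-heavy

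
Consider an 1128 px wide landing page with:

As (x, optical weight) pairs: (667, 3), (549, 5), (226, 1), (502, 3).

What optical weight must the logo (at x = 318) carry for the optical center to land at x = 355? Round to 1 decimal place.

w ≈ 59.9

Existing Σw = 12 (3 + 5 + 1 + 3); existing moment 3·667 + 5·549 + 1·226 + 3·502 = 6478.
Set Σw·x/Σw = 355: (6478 + 318w) = 355·(12 + w).
So w = (355·12 − 6478)/(318 − 355) = -2218/-37 ≈ 59.95.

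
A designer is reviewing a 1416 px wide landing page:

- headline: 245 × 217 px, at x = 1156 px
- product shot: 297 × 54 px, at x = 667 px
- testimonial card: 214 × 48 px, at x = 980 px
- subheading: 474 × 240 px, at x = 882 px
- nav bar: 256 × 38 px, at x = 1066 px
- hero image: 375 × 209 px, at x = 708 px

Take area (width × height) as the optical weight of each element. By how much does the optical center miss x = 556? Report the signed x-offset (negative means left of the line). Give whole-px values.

≈ 327 px

Areas → weights: headline 245·217 = 53165, product shot 297·54 = 16038, testimonial card 214·48 = 10272, subheading 474·240 = 113760, nav bar 256·38 = 9728, hero image 375·209 = 78375; Σw = 281338.
Σw·x = 53165·1156 + 16038·667 + 10272·980 + 113760·882 + 9728·1066 + 78375·708 = 248418514, so x̄ = 248418514/281338 ≈ 882.99.
Difference: 882.99 − 556 ≈ 326.99.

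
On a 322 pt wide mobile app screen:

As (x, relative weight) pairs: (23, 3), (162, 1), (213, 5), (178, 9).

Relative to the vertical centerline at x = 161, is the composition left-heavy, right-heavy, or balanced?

Total weight = 3 + 1 + 5 + 9 = 18.
x: (3·23 + 1·162 + 5·213 + 9·178) / 18 = 2898 / 18 ≈ 161.00
The centroid 161.00 matches the midline at 161, so the layout is balanced.

balanced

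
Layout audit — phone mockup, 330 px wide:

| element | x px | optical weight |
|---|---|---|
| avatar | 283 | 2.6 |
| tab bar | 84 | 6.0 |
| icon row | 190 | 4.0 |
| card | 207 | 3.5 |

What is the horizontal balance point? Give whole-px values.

Total weight = 2.6 + 6.0 + 4.0 + 3.5 = 16.1.
x-moment: 2.6·283 + 6.0·84 + 4.0·190 + 3.5·207 = 2724.3; centroid 2724.3/16.1 ≈ 169.21.

x ≈ 169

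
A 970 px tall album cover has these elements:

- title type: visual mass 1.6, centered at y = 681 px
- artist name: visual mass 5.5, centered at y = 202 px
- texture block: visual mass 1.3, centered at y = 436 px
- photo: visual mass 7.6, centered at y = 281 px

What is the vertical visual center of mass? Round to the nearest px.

Σw = 1.6 + 5.5 + 1.3 + 7.6 = 16.0.
y-moment: 1.6·681 + 5.5·202 + 1.3·436 + 7.6·281 = 4903.0; centroid 4903.0/16.0 ≈ 306.44.

y ≈ 306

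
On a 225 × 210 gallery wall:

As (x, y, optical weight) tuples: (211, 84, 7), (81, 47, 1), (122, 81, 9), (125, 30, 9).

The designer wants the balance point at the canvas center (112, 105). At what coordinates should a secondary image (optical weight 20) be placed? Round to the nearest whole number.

With the secondary image, Σw becomes 7 + 1 + 9 + 9 + 20 = 46.
x: target moment 46×112 = 5152; current 7·211 + 1·81 + 9·122 + 9·125 = 3781; the secondary image supplies 1371, so x = 1371/20 ≈ 68.55.
y: target moment 46×105 = 4830; current 7·84 + 1·47 + 9·81 + 9·30 = 1634; the secondary image supplies 3196, so y = 3196/20 ≈ 159.80.

(69, 160)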